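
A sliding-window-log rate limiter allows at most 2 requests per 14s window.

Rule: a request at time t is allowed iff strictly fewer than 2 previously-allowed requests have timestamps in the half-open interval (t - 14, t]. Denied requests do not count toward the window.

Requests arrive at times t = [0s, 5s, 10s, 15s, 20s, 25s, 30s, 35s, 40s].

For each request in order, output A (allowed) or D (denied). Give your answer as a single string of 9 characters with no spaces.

Tracking allowed requests in the window:
  req#1 t=0s: ALLOW
  req#2 t=5s: ALLOW
  req#3 t=10s: DENY
  req#4 t=15s: ALLOW
  req#5 t=20s: ALLOW
  req#6 t=25s: DENY
  req#7 t=30s: ALLOW
  req#8 t=35s: ALLOW
  req#9 t=40s: DENY

Answer: AADAADAAD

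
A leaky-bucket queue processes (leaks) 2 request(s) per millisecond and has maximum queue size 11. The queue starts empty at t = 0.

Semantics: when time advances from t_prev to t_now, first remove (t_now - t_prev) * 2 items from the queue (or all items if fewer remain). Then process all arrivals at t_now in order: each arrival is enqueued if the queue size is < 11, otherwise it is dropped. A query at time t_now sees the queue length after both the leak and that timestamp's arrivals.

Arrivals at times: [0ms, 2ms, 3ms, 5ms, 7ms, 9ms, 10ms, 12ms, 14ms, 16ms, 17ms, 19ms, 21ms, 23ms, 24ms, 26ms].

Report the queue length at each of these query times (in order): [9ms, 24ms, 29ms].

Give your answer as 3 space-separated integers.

Answer: 1 1 0

Derivation:
Queue lengths at query times:
  query t=9ms: backlog = 1
  query t=24ms: backlog = 1
  query t=29ms: backlog = 0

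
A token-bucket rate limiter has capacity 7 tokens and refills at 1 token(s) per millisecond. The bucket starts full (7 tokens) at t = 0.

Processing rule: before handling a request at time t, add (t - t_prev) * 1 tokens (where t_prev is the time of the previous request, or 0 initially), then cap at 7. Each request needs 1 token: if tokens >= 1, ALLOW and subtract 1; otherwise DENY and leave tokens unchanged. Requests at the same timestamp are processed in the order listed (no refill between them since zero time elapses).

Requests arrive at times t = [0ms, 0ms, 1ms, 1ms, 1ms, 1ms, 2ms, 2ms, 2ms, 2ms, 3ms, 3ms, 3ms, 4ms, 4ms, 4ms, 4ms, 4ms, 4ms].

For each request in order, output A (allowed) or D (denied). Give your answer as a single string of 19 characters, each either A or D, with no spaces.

Answer: AAAAAAAAADADDADDDDD

Derivation:
Simulating step by step:
  req#1 t=0ms: ALLOW
  req#2 t=0ms: ALLOW
  req#3 t=1ms: ALLOW
  req#4 t=1ms: ALLOW
  req#5 t=1ms: ALLOW
  req#6 t=1ms: ALLOW
  req#7 t=2ms: ALLOW
  req#8 t=2ms: ALLOW
  req#9 t=2ms: ALLOW
  req#10 t=2ms: DENY
  req#11 t=3ms: ALLOW
  req#12 t=3ms: DENY
  req#13 t=3ms: DENY
  req#14 t=4ms: ALLOW
  req#15 t=4ms: DENY
  req#16 t=4ms: DENY
  req#17 t=4ms: DENY
  req#18 t=4ms: DENY
  req#19 t=4ms: DENY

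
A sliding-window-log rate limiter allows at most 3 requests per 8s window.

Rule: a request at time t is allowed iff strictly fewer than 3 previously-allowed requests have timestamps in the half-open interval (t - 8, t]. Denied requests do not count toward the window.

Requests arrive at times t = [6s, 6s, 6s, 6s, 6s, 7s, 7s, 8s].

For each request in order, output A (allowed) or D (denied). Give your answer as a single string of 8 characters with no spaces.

Tracking allowed requests in the window:
  req#1 t=6s: ALLOW
  req#2 t=6s: ALLOW
  req#3 t=6s: ALLOW
  req#4 t=6s: DENY
  req#5 t=6s: DENY
  req#6 t=7s: DENY
  req#7 t=7s: DENY
  req#8 t=8s: DENY

Answer: AAADDDDD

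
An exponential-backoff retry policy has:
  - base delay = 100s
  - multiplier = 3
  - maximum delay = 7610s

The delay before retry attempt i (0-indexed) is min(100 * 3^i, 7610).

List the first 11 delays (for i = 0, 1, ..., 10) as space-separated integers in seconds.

Answer: 100 300 900 2700 7610 7610 7610 7610 7610 7610 7610

Derivation:
Computing each delay:
  i=0: min(100*3^0, 7610) = 100
  i=1: min(100*3^1, 7610) = 300
  i=2: min(100*3^2, 7610) = 900
  i=3: min(100*3^3, 7610) = 2700
  i=4: min(100*3^4, 7610) = 7610
  i=5: min(100*3^5, 7610) = 7610
  i=6: min(100*3^6, 7610) = 7610
  i=7: min(100*3^7, 7610) = 7610
  i=8: min(100*3^8, 7610) = 7610
  i=9: min(100*3^9, 7610) = 7610
  i=10: min(100*3^10, 7610) = 7610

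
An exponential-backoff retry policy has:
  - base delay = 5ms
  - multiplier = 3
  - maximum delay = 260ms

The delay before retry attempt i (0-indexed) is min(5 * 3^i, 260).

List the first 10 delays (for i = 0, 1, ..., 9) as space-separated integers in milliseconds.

Computing each delay:
  i=0: min(5*3^0, 260) = 5
  i=1: min(5*3^1, 260) = 15
  i=2: min(5*3^2, 260) = 45
  i=3: min(5*3^3, 260) = 135
  i=4: min(5*3^4, 260) = 260
  i=5: min(5*3^5, 260) = 260
  i=6: min(5*3^6, 260) = 260
  i=7: min(5*3^7, 260) = 260
  i=8: min(5*3^8, 260) = 260
  i=9: min(5*3^9, 260) = 260

Answer: 5 15 45 135 260 260 260 260 260 260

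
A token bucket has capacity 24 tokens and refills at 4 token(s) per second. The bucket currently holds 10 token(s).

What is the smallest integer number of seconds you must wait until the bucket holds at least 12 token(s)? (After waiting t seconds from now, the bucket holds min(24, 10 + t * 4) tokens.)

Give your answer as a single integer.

Need 10 + t * 4 >= 12, so t >= 2/4.
Smallest integer t = ceil(2/4) = 1.

Answer: 1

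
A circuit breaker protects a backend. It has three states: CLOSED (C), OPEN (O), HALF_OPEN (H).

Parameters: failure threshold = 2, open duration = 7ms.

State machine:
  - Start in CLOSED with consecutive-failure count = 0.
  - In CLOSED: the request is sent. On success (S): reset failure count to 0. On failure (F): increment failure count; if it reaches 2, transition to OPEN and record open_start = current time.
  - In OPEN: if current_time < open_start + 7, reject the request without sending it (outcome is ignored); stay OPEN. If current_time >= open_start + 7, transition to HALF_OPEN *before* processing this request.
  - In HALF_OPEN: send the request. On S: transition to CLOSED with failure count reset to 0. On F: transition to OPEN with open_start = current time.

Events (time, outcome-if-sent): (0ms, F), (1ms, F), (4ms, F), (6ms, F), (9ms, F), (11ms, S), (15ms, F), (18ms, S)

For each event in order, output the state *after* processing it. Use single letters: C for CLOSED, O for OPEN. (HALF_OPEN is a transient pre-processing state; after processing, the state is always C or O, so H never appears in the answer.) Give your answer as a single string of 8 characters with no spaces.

State after each event:
  event#1 t=0ms outcome=F: state=CLOSED
  event#2 t=1ms outcome=F: state=OPEN
  event#3 t=4ms outcome=F: state=OPEN
  event#4 t=6ms outcome=F: state=OPEN
  event#5 t=9ms outcome=F: state=OPEN
  event#6 t=11ms outcome=S: state=OPEN
  event#7 t=15ms outcome=F: state=OPEN
  event#8 t=18ms outcome=S: state=CLOSED

Answer: COOOOOOC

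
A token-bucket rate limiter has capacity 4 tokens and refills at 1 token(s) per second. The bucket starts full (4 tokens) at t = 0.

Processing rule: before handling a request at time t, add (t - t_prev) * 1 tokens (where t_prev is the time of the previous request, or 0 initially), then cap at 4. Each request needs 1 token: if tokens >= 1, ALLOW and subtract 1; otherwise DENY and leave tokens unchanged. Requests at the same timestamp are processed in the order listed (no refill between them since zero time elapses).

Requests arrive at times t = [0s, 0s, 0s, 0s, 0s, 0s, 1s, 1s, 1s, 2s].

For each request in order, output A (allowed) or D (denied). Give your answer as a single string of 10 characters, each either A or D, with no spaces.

Simulating step by step:
  req#1 t=0s: ALLOW
  req#2 t=0s: ALLOW
  req#3 t=0s: ALLOW
  req#4 t=0s: ALLOW
  req#5 t=0s: DENY
  req#6 t=0s: DENY
  req#7 t=1s: ALLOW
  req#8 t=1s: DENY
  req#9 t=1s: DENY
  req#10 t=2s: ALLOW

Answer: AAAADDADDA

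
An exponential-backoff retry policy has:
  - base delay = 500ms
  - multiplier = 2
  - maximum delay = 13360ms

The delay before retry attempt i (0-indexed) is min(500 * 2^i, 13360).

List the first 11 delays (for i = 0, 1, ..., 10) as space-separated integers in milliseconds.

Computing each delay:
  i=0: min(500*2^0, 13360) = 500
  i=1: min(500*2^1, 13360) = 1000
  i=2: min(500*2^2, 13360) = 2000
  i=3: min(500*2^3, 13360) = 4000
  i=4: min(500*2^4, 13360) = 8000
  i=5: min(500*2^5, 13360) = 13360
  i=6: min(500*2^6, 13360) = 13360
  i=7: min(500*2^7, 13360) = 13360
  i=8: min(500*2^8, 13360) = 13360
  i=9: min(500*2^9, 13360) = 13360
  i=10: min(500*2^10, 13360) = 13360

Answer: 500 1000 2000 4000 8000 13360 13360 13360 13360 13360 13360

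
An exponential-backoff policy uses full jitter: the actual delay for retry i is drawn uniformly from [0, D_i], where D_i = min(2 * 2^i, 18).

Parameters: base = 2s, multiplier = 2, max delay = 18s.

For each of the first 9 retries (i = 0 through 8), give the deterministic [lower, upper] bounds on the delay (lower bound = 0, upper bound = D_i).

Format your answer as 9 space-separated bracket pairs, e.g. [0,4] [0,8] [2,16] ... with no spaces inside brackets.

Computing bounds per retry:
  i=0: D_i=min(2*2^0,18)=2, bounds=[0,2]
  i=1: D_i=min(2*2^1,18)=4, bounds=[0,4]
  i=2: D_i=min(2*2^2,18)=8, bounds=[0,8]
  i=3: D_i=min(2*2^3,18)=16, bounds=[0,16]
  i=4: D_i=min(2*2^4,18)=18, bounds=[0,18]
  i=5: D_i=min(2*2^5,18)=18, bounds=[0,18]
  i=6: D_i=min(2*2^6,18)=18, bounds=[0,18]
  i=7: D_i=min(2*2^7,18)=18, bounds=[0,18]
  i=8: D_i=min(2*2^8,18)=18, bounds=[0,18]

Answer: [0,2] [0,4] [0,8] [0,16] [0,18] [0,18] [0,18] [0,18] [0,18]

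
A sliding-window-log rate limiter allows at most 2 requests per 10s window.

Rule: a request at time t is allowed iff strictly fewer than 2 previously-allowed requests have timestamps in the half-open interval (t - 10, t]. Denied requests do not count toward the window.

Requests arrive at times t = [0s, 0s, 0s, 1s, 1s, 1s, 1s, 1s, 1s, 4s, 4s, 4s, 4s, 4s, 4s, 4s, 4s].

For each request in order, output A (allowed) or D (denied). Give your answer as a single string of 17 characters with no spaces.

Answer: AADDDDDDDDDDDDDDD

Derivation:
Tracking allowed requests in the window:
  req#1 t=0s: ALLOW
  req#2 t=0s: ALLOW
  req#3 t=0s: DENY
  req#4 t=1s: DENY
  req#5 t=1s: DENY
  req#6 t=1s: DENY
  req#7 t=1s: DENY
  req#8 t=1s: DENY
  req#9 t=1s: DENY
  req#10 t=4s: DENY
  req#11 t=4s: DENY
  req#12 t=4s: DENY
  req#13 t=4s: DENY
  req#14 t=4s: DENY
  req#15 t=4s: DENY
  req#16 t=4s: DENY
  req#17 t=4s: DENY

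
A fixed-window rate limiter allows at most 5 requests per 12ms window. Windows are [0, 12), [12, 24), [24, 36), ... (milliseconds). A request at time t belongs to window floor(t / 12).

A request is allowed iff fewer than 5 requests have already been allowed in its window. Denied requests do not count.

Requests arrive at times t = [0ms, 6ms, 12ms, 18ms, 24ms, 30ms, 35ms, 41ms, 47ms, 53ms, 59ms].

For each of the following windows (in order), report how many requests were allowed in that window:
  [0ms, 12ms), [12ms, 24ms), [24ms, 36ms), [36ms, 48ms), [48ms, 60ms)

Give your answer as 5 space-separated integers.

Answer: 2 2 3 2 2

Derivation:
Processing requests:
  req#1 t=0ms (window 0): ALLOW
  req#2 t=6ms (window 0): ALLOW
  req#3 t=12ms (window 1): ALLOW
  req#4 t=18ms (window 1): ALLOW
  req#5 t=24ms (window 2): ALLOW
  req#6 t=30ms (window 2): ALLOW
  req#7 t=35ms (window 2): ALLOW
  req#8 t=41ms (window 3): ALLOW
  req#9 t=47ms (window 3): ALLOW
  req#10 t=53ms (window 4): ALLOW
  req#11 t=59ms (window 4): ALLOW

Allowed counts by window: 2 2 3 2 2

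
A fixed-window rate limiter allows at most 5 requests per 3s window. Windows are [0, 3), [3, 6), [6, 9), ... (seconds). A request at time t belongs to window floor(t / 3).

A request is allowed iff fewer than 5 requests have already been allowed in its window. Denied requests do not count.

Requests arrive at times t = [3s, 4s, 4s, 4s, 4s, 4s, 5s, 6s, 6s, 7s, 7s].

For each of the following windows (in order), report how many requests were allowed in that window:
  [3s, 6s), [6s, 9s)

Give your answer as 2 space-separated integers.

Processing requests:
  req#1 t=3s (window 1): ALLOW
  req#2 t=4s (window 1): ALLOW
  req#3 t=4s (window 1): ALLOW
  req#4 t=4s (window 1): ALLOW
  req#5 t=4s (window 1): ALLOW
  req#6 t=4s (window 1): DENY
  req#7 t=5s (window 1): DENY
  req#8 t=6s (window 2): ALLOW
  req#9 t=6s (window 2): ALLOW
  req#10 t=7s (window 2): ALLOW
  req#11 t=7s (window 2): ALLOW

Allowed counts by window: 5 4

Answer: 5 4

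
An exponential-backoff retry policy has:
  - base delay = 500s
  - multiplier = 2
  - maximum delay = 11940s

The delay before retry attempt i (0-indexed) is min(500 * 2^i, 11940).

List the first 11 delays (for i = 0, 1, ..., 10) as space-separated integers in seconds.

Answer: 500 1000 2000 4000 8000 11940 11940 11940 11940 11940 11940

Derivation:
Computing each delay:
  i=0: min(500*2^0, 11940) = 500
  i=1: min(500*2^1, 11940) = 1000
  i=2: min(500*2^2, 11940) = 2000
  i=3: min(500*2^3, 11940) = 4000
  i=4: min(500*2^4, 11940) = 8000
  i=5: min(500*2^5, 11940) = 11940
  i=6: min(500*2^6, 11940) = 11940
  i=7: min(500*2^7, 11940) = 11940
  i=8: min(500*2^8, 11940) = 11940
  i=9: min(500*2^9, 11940) = 11940
  i=10: min(500*2^10, 11940) = 11940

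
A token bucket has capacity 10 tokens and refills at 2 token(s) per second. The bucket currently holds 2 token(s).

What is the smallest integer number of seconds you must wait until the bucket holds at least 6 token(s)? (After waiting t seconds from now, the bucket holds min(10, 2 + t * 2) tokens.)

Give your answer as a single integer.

Answer: 2

Derivation:
Need 2 + t * 2 >= 6, so t >= 4/2.
Smallest integer t = ceil(4/2) = 2.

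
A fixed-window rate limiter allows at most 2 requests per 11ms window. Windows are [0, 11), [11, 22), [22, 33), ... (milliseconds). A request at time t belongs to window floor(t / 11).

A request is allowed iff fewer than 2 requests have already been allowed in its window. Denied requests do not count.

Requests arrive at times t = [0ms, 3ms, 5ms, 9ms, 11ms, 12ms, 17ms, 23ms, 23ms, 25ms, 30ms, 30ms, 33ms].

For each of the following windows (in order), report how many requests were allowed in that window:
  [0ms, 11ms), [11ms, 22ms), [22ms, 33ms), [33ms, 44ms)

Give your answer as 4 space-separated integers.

Processing requests:
  req#1 t=0ms (window 0): ALLOW
  req#2 t=3ms (window 0): ALLOW
  req#3 t=5ms (window 0): DENY
  req#4 t=9ms (window 0): DENY
  req#5 t=11ms (window 1): ALLOW
  req#6 t=12ms (window 1): ALLOW
  req#7 t=17ms (window 1): DENY
  req#8 t=23ms (window 2): ALLOW
  req#9 t=23ms (window 2): ALLOW
  req#10 t=25ms (window 2): DENY
  req#11 t=30ms (window 2): DENY
  req#12 t=30ms (window 2): DENY
  req#13 t=33ms (window 3): ALLOW

Allowed counts by window: 2 2 2 1

Answer: 2 2 2 1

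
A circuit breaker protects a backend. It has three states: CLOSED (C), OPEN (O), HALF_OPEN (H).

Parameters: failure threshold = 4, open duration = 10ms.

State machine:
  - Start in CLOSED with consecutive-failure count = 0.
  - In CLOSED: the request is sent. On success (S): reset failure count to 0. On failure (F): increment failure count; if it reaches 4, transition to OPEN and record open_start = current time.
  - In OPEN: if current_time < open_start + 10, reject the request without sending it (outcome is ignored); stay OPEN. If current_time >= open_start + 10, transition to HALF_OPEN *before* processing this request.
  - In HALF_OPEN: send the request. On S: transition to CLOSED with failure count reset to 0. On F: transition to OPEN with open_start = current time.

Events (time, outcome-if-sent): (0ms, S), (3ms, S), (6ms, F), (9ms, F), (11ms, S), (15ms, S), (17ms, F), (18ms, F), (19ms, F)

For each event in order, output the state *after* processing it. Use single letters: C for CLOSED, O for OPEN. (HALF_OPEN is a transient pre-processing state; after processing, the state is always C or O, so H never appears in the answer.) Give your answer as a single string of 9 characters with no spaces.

Answer: CCCCCCCCC

Derivation:
State after each event:
  event#1 t=0ms outcome=S: state=CLOSED
  event#2 t=3ms outcome=S: state=CLOSED
  event#3 t=6ms outcome=F: state=CLOSED
  event#4 t=9ms outcome=F: state=CLOSED
  event#5 t=11ms outcome=S: state=CLOSED
  event#6 t=15ms outcome=S: state=CLOSED
  event#7 t=17ms outcome=F: state=CLOSED
  event#8 t=18ms outcome=F: state=CLOSED
  event#9 t=19ms outcome=F: state=CLOSED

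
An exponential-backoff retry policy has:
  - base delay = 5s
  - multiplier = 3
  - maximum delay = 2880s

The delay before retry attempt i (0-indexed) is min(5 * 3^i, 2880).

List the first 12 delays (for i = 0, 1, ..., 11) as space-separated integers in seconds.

Computing each delay:
  i=0: min(5*3^0, 2880) = 5
  i=1: min(5*3^1, 2880) = 15
  i=2: min(5*3^2, 2880) = 45
  i=3: min(5*3^3, 2880) = 135
  i=4: min(5*3^4, 2880) = 405
  i=5: min(5*3^5, 2880) = 1215
  i=6: min(5*3^6, 2880) = 2880
  i=7: min(5*3^7, 2880) = 2880
  i=8: min(5*3^8, 2880) = 2880
  i=9: min(5*3^9, 2880) = 2880
  i=10: min(5*3^10, 2880) = 2880
  i=11: min(5*3^11, 2880) = 2880

Answer: 5 15 45 135 405 1215 2880 2880 2880 2880 2880 2880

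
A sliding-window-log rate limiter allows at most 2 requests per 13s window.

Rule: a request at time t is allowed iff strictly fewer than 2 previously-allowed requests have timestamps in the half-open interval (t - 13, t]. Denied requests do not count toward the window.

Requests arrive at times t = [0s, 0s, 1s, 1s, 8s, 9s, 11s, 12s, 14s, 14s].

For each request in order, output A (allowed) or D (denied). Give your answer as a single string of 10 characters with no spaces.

Tracking allowed requests in the window:
  req#1 t=0s: ALLOW
  req#2 t=0s: ALLOW
  req#3 t=1s: DENY
  req#4 t=1s: DENY
  req#5 t=8s: DENY
  req#6 t=9s: DENY
  req#7 t=11s: DENY
  req#8 t=12s: DENY
  req#9 t=14s: ALLOW
  req#10 t=14s: ALLOW

Answer: AADDDDDDAA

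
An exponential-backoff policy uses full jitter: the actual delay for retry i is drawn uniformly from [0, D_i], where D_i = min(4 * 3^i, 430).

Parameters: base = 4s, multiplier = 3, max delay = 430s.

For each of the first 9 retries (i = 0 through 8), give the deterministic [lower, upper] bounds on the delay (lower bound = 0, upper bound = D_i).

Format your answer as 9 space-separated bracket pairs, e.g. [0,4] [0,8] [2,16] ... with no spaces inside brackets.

Computing bounds per retry:
  i=0: D_i=min(4*3^0,430)=4, bounds=[0,4]
  i=1: D_i=min(4*3^1,430)=12, bounds=[0,12]
  i=2: D_i=min(4*3^2,430)=36, bounds=[0,36]
  i=3: D_i=min(4*3^3,430)=108, bounds=[0,108]
  i=4: D_i=min(4*3^4,430)=324, bounds=[0,324]
  i=5: D_i=min(4*3^5,430)=430, bounds=[0,430]
  i=6: D_i=min(4*3^6,430)=430, bounds=[0,430]
  i=7: D_i=min(4*3^7,430)=430, bounds=[0,430]
  i=8: D_i=min(4*3^8,430)=430, bounds=[0,430]

Answer: [0,4] [0,12] [0,36] [0,108] [0,324] [0,430] [0,430] [0,430] [0,430]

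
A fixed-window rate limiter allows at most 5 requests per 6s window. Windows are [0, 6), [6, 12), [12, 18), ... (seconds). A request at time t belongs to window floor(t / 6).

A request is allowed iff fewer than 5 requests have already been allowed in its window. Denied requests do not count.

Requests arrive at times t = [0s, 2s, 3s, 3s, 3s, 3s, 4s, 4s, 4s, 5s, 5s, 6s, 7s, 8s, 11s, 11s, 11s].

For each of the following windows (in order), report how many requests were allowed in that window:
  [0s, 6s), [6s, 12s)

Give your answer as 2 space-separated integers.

Processing requests:
  req#1 t=0s (window 0): ALLOW
  req#2 t=2s (window 0): ALLOW
  req#3 t=3s (window 0): ALLOW
  req#4 t=3s (window 0): ALLOW
  req#5 t=3s (window 0): ALLOW
  req#6 t=3s (window 0): DENY
  req#7 t=4s (window 0): DENY
  req#8 t=4s (window 0): DENY
  req#9 t=4s (window 0): DENY
  req#10 t=5s (window 0): DENY
  req#11 t=5s (window 0): DENY
  req#12 t=6s (window 1): ALLOW
  req#13 t=7s (window 1): ALLOW
  req#14 t=8s (window 1): ALLOW
  req#15 t=11s (window 1): ALLOW
  req#16 t=11s (window 1): ALLOW
  req#17 t=11s (window 1): DENY

Allowed counts by window: 5 5

Answer: 5 5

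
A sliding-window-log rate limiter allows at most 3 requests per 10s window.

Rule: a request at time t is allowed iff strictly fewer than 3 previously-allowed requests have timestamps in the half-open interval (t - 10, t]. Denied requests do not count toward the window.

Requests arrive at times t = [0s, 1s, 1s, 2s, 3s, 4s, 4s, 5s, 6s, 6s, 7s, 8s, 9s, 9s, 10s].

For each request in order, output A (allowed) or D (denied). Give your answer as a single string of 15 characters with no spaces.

Tracking allowed requests in the window:
  req#1 t=0s: ALLOW
  req#2 t=1s: ALLOW
  req#3 t=1s: ALLOW
  req#4 t=2s: DENY
  req#5 t=3s: DENY
  req#6 t=4s: DENY
  req#7 t=4s: DENY
  req#8 t=5s: DENY
  req#9 t=6s: DENY
  req#10 t=6s: DENY
  req#11 t=7s: DENY
  req#12 t=8s: DENY
  req#13 t=9s: DENY
  req#14 t=9s: DENY
  req#15 t=10s: ALLOW

Answer: AAADDDDDDDDDDDA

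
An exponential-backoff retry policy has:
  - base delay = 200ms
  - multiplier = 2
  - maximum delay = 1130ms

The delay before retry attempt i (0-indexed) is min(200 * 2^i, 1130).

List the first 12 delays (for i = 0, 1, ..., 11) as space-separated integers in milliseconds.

Computing each delay:
  i=0: min(200*2^0, 1130) = 200
  i=1: min(200*2^1, 1130) = 400
  i=2: min(200*2^2, 1130) = 800
  i=3: min(200*2^3, 1130) = 1130
  i=4: min(200*2^4, 1130) = 1130
  i=5: min(200*2^5, 1130) = 1130
  i=6: min(200*2^6, 1130) = 1130
  i=7: min(200*2^7, 1130) = 1130
  i=8: min(200*2^8, 1130) = 1130
  i=9: min(200*2^9, 1130) = 1130
  i=10: min(200*2^10, 1130) = 1130
  i=11: min(200*2^11, 1130) = 1130

Answer: 200 400 800 1130 1130 1130 1130 1130 1130 1130 1130 1130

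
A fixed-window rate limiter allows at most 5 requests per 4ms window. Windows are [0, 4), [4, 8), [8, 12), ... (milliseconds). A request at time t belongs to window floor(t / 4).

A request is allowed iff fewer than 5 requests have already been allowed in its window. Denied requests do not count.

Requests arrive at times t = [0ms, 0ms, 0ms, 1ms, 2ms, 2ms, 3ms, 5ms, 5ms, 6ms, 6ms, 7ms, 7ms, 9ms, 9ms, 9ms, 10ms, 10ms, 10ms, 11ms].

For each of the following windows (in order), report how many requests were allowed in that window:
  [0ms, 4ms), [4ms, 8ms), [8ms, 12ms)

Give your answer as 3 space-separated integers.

Processing requests:
  req#1 t=0ms (window 0): ALLOW
  req#2 t=0ms (window 0): ALLOW
  req#3 t=0ms (window 0): ALLOW
  req#4 t=1ms (window 0): ALLOW
  req#5 t=2ms (window 0): ALLOW
  req#6 t=2ms (window 0): DENY
  req#7 t=3ms (window 0): DENY
  req#8 t=5ms (window 1): ALLOW
  req#9 t=5ms (window 1): ALLOW
  req#10 t=6ms (window 1): ALLOW
  req#11 t=6ms (window 1): ALLOW
  req#12 t=7ms (window 1): ALLOW
  req#13 t=7ms (window 1): DENY
  req#14 t=9ms (window 2): ALLOW
  req#15 t=9ms (window 2): ALLOW
  req#16 t=9ms (window 2): ALLOW
  req#17 t=10ms (window 2): ALLOW
  req#18 t=10ms (window 2): ALLOW
  req#19 t=10ms (window 2): DENY
  req#20 t=11ms (window 2): DENY

Allowed counts by window: 5 5 5

Answer: 5 5 5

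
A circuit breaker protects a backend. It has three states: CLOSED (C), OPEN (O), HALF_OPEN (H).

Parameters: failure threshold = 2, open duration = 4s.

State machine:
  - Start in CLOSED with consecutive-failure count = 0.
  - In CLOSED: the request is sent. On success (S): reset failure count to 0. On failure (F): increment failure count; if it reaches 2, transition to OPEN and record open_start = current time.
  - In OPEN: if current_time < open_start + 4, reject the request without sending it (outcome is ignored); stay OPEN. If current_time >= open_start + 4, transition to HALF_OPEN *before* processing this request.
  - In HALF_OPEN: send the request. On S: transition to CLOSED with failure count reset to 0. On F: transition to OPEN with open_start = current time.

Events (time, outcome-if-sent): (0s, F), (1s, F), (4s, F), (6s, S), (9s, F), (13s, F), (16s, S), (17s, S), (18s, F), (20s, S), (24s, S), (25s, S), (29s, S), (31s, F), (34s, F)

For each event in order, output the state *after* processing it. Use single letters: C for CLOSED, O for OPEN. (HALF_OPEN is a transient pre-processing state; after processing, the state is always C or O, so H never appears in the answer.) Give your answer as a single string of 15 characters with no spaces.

State after each event:
  event#1 t=0s outcome=F: state=CLOSED
  event#2 t=1s outcome=F: state=OPEN
  event#3 t=4s outcome=F: state=OPEN
  event#4 t=6s outcome=S: state=CLOSED
  event#5 t=9s outcome=F: state=CLOSED
  event#6 t=13s outcome=F: state=OPEN
  event#7 t=16s outcome=S: state=OPEN
  event#8 t=17s outcome=S: state=CLOSED
  event#9 t=18s outcome=F: state=CLOSED
  event#10 t=20s outcome=S: state=CLOSED
  event#11 t=24s outcome=S: state=CLOSED
  event#12 t=25s outcome=S: state=CLOSED
  event#13 t=29s outcome=S: state=CLOSED
  event#14 t=31s outcome=F: state=CLOSED
  event#15 t=34s outcome=F: state=OPEN

Answer: COOCCOOCCCCCCCO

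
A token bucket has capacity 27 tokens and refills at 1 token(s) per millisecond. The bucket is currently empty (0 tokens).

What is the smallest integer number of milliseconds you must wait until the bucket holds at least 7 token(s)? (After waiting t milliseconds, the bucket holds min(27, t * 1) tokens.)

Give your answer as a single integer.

Need t * 1 >= 7, so t >= 7/1.
Smallest integer t = ceil(7/1) = 7.

Answer: 7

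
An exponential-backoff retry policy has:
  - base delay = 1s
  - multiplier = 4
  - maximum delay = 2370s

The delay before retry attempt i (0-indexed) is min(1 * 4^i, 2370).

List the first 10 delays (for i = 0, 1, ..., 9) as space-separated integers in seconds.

Computing each delay:
  i=0: min(1*4^0, 2370) = 1
  i=1: min(1*4^1, 2370) = 4
  i=2: min(1*4^2, 2370) = 16
  i=3: min(1*4^3, 2370) = 64
  i=4: min(1*4^4, 2370) = 256
  i=5: min(1*4^5, 2370) = 1024
  i=6: min(1*4^6, 2370) = 2370
  i=7: min(1*4^7, 2370) = 2370
  i=8: min(1*4^8, 2370) = 2370
  i=9: min(1*4^9, 2370) = 2370

Answer: 1 4 16 64 256 1024 2370 2370 2370 2370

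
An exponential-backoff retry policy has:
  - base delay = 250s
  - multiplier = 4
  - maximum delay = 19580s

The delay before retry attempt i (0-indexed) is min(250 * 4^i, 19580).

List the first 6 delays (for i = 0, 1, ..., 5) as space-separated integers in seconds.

Computing each delay:
  i=0: min(250*4^0, 19580) = 250
  i=1: min(250*4^1, 19580) = 1000
  i=2: min(250*4^2, 19580) = 4000
  i=3: min(250*4^3, 19580) = 16000
  i=4: min(250*4^4, 19580) = 19580
  i=5: min(250*4^5, 19580) = 19580

Answer: 250 1000 4000 16000 19580 19580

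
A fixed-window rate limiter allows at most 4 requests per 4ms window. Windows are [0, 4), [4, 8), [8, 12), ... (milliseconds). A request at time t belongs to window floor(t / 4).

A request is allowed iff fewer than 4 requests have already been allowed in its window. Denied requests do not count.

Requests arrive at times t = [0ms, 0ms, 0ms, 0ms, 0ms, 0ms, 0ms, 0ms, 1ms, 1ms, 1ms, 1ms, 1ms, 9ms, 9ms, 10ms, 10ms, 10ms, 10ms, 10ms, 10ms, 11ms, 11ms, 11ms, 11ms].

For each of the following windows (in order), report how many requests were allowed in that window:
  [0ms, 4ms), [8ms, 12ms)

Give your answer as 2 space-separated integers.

Answer: 4 4

Derivation:
Processing requests:
  req#1 t=0ms (window 0): ALLOW
  req#2 t=0ms (window 0): ALLOW
  req#3 t=0ms (window 0): ALLOW
  req#4 t=0ms (window 0): ALLOW
  req#5 t=0ms (window 0): DENY
  req#6 t=0ms (window 0): DENY
  req#7 t=0ms (window 0): DENY
  req#8 t=0ms (window 0): DENY
  req#9 t=1ms (window 0): DENY
  req#10 t=1ms (window 0): DENY
  req#11 t=1ms (window 0): DENY
  req#12 t=1ms (window 0): DENY
  req#13 t=1ms (window 0): DENY
  req#14 t=9ms (window 2): ALLOW
  req#15 t=9ms (window 2): ALLOW
  req#16 t=10ms (window 2): ALLOW
  req#17 t=10ms (window 2): ALLOW
  req#18 t=10ms (window 2): DENY
  req#19 t=10ms (window 2): DENY
  req#20 t=10ms (window 2): DENY
  req#21 t=10ms (window 2): DENY
  req#22 t=11ms (window 2): DENY
  req#23 t=11ms (window 2): DENY
  req#24 t=11ms (window 2): DENY
  req#25 t=11ms (window 2): DENY

Allowed counts by window: 4 4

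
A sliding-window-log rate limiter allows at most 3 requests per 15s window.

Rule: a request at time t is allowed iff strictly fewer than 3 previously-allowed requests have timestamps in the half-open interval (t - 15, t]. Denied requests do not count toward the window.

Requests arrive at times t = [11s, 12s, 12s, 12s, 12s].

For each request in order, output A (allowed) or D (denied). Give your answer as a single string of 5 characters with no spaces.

Tracking allowed requests in the window:
  req#1 t=11s: ALLOW
  req#2 t=12s: ALLOW
  req#3 t=12s: ALLOW
  req#4 t=12s: DENY
  req#5 t=12s: DENY

Answer: AAADD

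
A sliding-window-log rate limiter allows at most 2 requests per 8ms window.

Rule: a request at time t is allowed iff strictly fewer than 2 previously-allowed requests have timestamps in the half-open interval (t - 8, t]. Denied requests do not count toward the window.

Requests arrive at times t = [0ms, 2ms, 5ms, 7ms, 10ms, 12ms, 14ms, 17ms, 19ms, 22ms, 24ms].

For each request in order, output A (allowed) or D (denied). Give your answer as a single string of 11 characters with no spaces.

Answer: AADDAADDAAD

Derivation:
Tracking allowed requests in the window:
  req#1 t=0ms: ALLOW
  req#2 t=2ms: ALLOW
  req#3 t=5ms: DENY
  req#4 t=7ms: DENY
  req#5 t=10ms: ALLOW
  req#6 t=12ms: ALLOW
  req#7 t=14ms: DENY
  req#8 t=17ms: DENY
  req#9 t=19ms: ALLOW
  req#10 t=22ms: ALLOW
  req#11 t=24ms: DENY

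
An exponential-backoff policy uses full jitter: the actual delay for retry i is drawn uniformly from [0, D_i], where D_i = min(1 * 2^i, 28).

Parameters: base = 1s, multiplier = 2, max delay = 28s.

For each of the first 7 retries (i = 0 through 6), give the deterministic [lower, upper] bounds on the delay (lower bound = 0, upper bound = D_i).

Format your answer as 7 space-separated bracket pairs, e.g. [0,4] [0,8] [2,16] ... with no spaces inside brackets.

Computing bounds per retry:
  i=0: D_i=min(1*2^0,28)=1, bounds=[0,1]
  i=1: D_i=min(1*2^1,28)=2, bounds=[0,2]
  i=2: D_i=min(1*2^2,28)=4, bounds=[0,4]
  i=3: D_i=min(1*2^3,28)=8, bounds=[0,8]
  i=4: D_i=min(1*2^4,28)=16, bounds=[0,16]
  i=5: D_i=min(1*2^5,28)=28, bounds=[0,28]
  i=6: D_i=min(1*2^6,28)=28, bounds=[0,28]

Answer: [0,1] [0,2] [0,4] [0,8] [0,16] [0,28] [0,28]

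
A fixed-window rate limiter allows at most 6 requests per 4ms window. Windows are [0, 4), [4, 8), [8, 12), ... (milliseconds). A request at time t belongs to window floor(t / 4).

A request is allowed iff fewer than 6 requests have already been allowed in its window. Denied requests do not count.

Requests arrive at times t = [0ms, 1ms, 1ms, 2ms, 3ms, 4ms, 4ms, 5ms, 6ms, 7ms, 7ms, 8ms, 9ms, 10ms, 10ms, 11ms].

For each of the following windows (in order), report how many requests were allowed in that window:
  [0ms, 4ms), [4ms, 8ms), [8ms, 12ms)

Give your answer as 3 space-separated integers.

Processing requests:
  req#1 t=0ms (window 0): ALLOW
  req#2 t=1ms (window 0): ALLOW
  req#3 t=1ms (window 0): ALLOW
  req#4 t=2ms (window 0): ALLOW
  req#5 t=3ms (window 0): ALLOW
  req#6 t=4ms (window 1): ALLOW
  req#7 t=4ms (window 1): ALLOW
  req#8 t=5ms (window 1): ALLOW
  req#9 t=6ms (window 1): ALLOW
  req#10 t=7ms (window 1): ALLOW
  req#11 t=7ms (window 1): ALLOW
  req#12 t=8ms (window 2): ALLOW
  req#13 t=9ms (window 2): ALLOW
  req#14 t=10ms (window 2): ALLOW
  req#15 t=10ms (window 2): ALLOW
  req#16 t=11ms (window 2): ALLOW

Allowed counts by window: 5 6 5

Answer: 5 6 5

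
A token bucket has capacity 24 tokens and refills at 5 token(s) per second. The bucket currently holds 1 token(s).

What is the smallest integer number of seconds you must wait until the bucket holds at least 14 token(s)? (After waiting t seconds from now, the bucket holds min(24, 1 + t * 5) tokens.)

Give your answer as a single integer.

Answer: 3

Derivation:
Need 1 + t * 5 >= 14, so t >= 13/5.
Smallest integer t = ceil(13/5) = 3.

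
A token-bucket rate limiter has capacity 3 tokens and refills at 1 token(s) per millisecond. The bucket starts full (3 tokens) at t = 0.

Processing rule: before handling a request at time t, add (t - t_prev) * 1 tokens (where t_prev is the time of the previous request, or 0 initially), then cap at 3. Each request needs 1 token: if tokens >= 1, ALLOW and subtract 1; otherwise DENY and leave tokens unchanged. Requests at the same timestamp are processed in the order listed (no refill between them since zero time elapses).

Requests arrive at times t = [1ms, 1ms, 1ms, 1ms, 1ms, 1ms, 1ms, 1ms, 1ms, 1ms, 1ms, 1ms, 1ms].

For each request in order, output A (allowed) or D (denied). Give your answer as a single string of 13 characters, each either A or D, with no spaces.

Answer: AAADDDDDDDDDD

Derivation:
Simulating step by step:
  req#1 t=1ms: ALLOW
  req#2 t=1ms: ALLOW
  req#3 t=1ms: ALLOW
  req#4 t=1ms: DENY
  req#5 t=1ms: DENY
  req#6 t=1ms: DENY
  req#7 t=1ms: DENY
  req#8 t=1ms: DENY
  req#9 t=1ms: DENY
  req#10 t=1ms: DENY
  req#11 t=1ms: DENY
  req#12 t=1ms: DENY
  req#13 t=1ms: DENY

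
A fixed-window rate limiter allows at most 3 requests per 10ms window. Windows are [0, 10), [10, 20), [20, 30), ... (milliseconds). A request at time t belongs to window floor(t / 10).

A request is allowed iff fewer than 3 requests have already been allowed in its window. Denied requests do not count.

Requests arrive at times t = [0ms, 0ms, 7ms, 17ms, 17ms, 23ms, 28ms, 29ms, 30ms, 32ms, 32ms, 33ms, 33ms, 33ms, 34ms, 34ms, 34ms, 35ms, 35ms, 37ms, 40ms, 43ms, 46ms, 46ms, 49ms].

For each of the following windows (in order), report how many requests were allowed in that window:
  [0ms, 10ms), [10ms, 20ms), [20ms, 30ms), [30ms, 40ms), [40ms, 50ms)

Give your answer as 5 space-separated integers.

Processing requests:
  req#1 t=0ms (window 0): ALLOW
  req#2 t=0ms (window 0): ALLOW
  req#3 t=7ms (window 0): ALLOW
  req#4 t=17ms (window 1): ALLOW
  req#5 t=17ms (window 1): ALLOW
  req#6 t=23ms (window 2): ALLOW
  req#7 t=28ms (window 2): ALLOW
  req#8 t=29ms (window 2): ALLOW
  req#9 t=30ms (window 3): ALLOW
  req#10 t=32ms (window 3): ALLOW
  req#11 t=32ms (window 3): ALLOW
  req#12 t=33ms (window 3): DENY
  req#13 t=33ms (window 3): DENY
  req#14 t=33ms (window 3): DENY
  req#15 t=34ms (window 3): DENY
  req#16 t=34ms (window 3): DENY
  req#17 t=34ms (window 3): DENY
  req#18 t=35ms (window 3): DENY
  req#19 t=35ms (window 3): DENY
  req#20 t=37ms (window 3): DENY
  req#21 t=40ms (window 4): ALLOW
  req#22 t=43ms (window 4): ALLOW
  req#23 t=46ms (window 4): ALLOW
  req#24 t=46ms (window 4): DENY
  req#25 t=49ms (window 4): DENY

Allowed counts by window: 3 2 3 3 3

Answer: 3 2 3 3 3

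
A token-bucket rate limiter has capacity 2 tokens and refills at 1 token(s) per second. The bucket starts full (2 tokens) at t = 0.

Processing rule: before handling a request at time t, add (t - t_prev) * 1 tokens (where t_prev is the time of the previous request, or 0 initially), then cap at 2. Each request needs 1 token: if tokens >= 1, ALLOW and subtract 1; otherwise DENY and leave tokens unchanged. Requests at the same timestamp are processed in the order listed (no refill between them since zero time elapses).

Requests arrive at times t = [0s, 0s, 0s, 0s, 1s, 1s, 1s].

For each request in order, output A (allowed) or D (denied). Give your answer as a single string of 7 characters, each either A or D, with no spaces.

Simulating step by step:
  req#1 t=0s: ALLOW
  req#2 t=0s: ALLOW
  req#3 t=0s: DENY
  req#4 t=0s: DENY
  req#5 t=1s: ALLOW
  req#6 t=1s: DENY
  req#7 t=1s: DENY

Answer: AADDADD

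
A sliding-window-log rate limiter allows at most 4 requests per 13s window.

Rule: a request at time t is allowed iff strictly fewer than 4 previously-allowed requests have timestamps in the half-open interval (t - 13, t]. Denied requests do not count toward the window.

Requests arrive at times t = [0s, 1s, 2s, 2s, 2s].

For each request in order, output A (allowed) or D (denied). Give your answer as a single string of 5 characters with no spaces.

Tracking allowed requests in the window:
  req#1 t=0s: ALLOW
  req#2 t=1s: ALLOW
  req#3 t=2s: ALLOW
  req#4 t=2s: ALLOW
  req#5 t=2s: DENY

Answer: AAAAD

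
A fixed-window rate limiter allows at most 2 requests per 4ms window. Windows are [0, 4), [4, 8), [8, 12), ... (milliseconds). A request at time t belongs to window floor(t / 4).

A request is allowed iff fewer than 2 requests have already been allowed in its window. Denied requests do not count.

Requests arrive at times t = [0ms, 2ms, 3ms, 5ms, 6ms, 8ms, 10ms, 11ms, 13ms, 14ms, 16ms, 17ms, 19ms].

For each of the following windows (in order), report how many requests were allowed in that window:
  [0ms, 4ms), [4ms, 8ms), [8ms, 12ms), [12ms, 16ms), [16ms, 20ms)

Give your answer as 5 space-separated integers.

Answer: 2 2 2 2 2

Derivation:
Processing requests:
  req#1 t=0ms (window 0): ALLOW
  req#2 t=2ms (window 0): ALLOW
  req#3 t=3ms (window 0): DENY
  req#4 t=5ms (window 1): ALLOW
  req#5 t=6ms (window 1): ALLOW
  req#6 t=8ms (window 2): ALLOW
  req#7 t=10ms (window 2): ALLOW
  req#8 t=11ms (window 2): DENY
  req#9 t=13ms (window 3): ALLOW
  req#10 t=14ms (window 3): ALLOW
  req#11 t=16ms (window 4): ALLOW
  req#12 t=17ms (window 4): ALLOW
  req#13 t=19ms (window 4): DENY

Allowed counts by window: 2 2 2 2 2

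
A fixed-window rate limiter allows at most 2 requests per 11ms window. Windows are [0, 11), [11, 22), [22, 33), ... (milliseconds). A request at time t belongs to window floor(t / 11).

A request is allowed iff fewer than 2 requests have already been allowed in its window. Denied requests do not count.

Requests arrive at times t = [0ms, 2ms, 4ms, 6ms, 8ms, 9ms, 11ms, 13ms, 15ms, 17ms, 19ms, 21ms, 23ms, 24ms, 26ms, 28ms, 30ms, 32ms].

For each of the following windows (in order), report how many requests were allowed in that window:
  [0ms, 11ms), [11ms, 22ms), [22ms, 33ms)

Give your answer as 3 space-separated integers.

Processing requests:
  req#1 t=0ms (window 0): ALLOW
  req#2 t=2ms (window 0): ALLOW
  req#3 t=4ms (window 0): DENY
  req#4 t=6ms (window 0): DENY
  req#5 t=8ms (window 0): DENY
  req#6 t=9ms (window 0): DENY
  req#7 t=11ms (window 1): ALLOW
  req#8 t=13ms (window 1): ALLOW
  req#9 t=15ms (window 1): DENY
  req#10 t=17ms (window 1): DENY
  req#11 t=19ms (window 1): DENY
  req#12 t=21ms (window 1): DENY
  req#13 t=23ms (window 2): ALLOW
  req#14 t=24ms (window 2): ALLOW
  req#15 t=26ms (window 2): DENY
  req#16 t=28ms (window 2): DENY
  req#17 t=30ms (window 2): DENY
  req#18 t=32ms (window 2): DENY

Allowed counts by window: 2 2 2

Answer: 2 2 2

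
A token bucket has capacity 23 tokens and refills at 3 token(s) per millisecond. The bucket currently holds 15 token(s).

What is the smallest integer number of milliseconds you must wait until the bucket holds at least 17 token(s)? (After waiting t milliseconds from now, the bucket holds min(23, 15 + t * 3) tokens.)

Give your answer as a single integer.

Answer: 1

Derivation:
Need 15 + t * 3 >= 17, so t >= 2/3.
Smallest integer t = ceil(2/3) = 1.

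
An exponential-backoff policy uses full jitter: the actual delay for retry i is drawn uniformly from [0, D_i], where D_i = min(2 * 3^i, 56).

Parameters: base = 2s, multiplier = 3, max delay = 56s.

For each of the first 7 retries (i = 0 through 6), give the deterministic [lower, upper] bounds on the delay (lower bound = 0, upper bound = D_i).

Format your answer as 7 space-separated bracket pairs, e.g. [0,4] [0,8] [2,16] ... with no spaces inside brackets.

Computing bounds per retry:
  i=0: D_i=min(2*3^0,56)=2, bounds=[0,2]
  i=1: D_i=min(2*3^1,56)=6, bounds=[0,6]
  i=2: D_i=min(2*3^2,56)=18, bounds=[0,18]
  i=3: D_i=min(2*3^3,56)=54, bounds=[0,54]
  i=4: D_i=min(2*3^4,56)=56, bounds=[0,56]
  i=5: D_i=min(2*3^5,56)=56, bounds=[0,56]
  i=6: D_i=min(2*3^6,56)=56, bounds=[0,56]

Answer: [0,2] [0,6] [0,18] [0,54] [0,56] [0,56] [0,56]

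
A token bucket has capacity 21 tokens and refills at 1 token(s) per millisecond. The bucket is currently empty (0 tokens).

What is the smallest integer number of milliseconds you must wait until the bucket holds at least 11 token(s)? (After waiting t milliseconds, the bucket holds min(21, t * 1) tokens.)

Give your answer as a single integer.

Need t * 1 >= 11, so t >= 11/1.
Smallest integer t = ceil(11/1) = 11.

Answer: 11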